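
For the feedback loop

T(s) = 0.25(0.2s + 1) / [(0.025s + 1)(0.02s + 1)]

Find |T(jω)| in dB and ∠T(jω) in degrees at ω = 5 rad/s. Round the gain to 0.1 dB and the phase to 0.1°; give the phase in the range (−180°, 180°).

-9.1 dB, 32.2°

At ω = 5 rad/s:
zero (1 + j5·0.2) = 1 + j1 → |·| ≈ 1.4142, ∠ ≈ 45.00°
pole (1 + j5·0.025) = 1 + j0.125 → |·| ≈ 1.0078, ∠ ≈ 7.13°
pole (1 + j5·0.02) = 1 + j0.1 → |·| ≈ 1.005, ∠ ≈ 5.71°
|T| = 0.25 · 1.4142 / (1.0078 · 1.005) ≈ 0.34907
Gain = 20 log₁₀(0.34907) ≈ -9.14 dB
∠T = (45.00°) − (7.13° + 5.71°) = 32.16°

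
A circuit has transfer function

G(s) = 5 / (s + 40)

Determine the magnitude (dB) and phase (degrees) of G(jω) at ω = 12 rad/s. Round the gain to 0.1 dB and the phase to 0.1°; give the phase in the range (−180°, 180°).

-18.4 dB, -16.7°

At s = jω = j12:
pole (s+40): 40 + j12 → |·| = √(40²+12²) = √1744 ≈ 41.761, ∠ = arctan(12/40) ≈ 16.70°
|G| = 5 / 41.761 ≈ 0.11973
Gain = 20 log₁₀(0.11973) ≈ -18.44 dB
∠G = 0.00° − 16.70° = -16.70°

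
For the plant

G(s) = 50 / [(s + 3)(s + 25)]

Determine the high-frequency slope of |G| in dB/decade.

Each pole contributes −20 dB/decade at high frequency; each zero contributes +20 dB/decade.
Net: 0 zero(s) − 2 pole(s) → -40 dB/decade.

-40 dB/decade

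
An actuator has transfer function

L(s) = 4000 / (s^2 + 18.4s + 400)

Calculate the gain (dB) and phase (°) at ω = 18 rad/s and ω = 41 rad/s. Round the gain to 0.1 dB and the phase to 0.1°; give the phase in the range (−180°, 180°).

ω = 18: 21.4 dB, -77.1°; ω = 41: 8.6 dB, -149.5°

At s = jω = j18:
quadratic: (j18)² + 18.4·j18 + 400 = 76 + j331.2 → |·| ≈ 339.81, ∠ ≈ 77.08°
|L| = 4000 / 339.81 ≈ 11.771
Gain = 20 log₁₀(11.771) ≈ 21.42 dB
∠L = 0.00° − 77.08° = -77.08°

At s = jω = j41:
quadratic: (j41)² + 18.4·j41 + 400 = -1281 + j754.4 → |·| ≈ 1486.6, ∠ ≈ 149.51°
|L| = 4000 / 1486.6 ≈ 2.6907
Gain = 20 log₁₀(2.6907) ≈ 8.60 dB
∠L = 0.00° − 149.51° = -149.51°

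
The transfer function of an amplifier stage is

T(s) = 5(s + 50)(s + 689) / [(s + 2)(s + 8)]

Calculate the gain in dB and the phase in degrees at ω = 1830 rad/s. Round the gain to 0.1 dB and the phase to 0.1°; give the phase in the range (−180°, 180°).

At s = jω = j1830:
zero (s+50): 50 + j1830 → |·| = √(50²+1830²) = √3351400 ≈ 1830.7, ∠ = arctan(1830/50) ≈ 88.43°
zero (s+689): 689 + j1830 → |·| = √(689²+1830²) = √3823621 ≈ 1955.4, ∠ = arctan(1830/689) ≈ 69.37°
pole (s+2): 2 + j1830 → |·| = √(2²+1830²) = √3348904 ≈ 1830, ∠ = arctan(1830/2) ≈ 89.94°
pole (s+8): 8 + j1830 → |·| = √(8²+1830²) = √3348964 ≈ 1830, ∠ = arctan(1830/8) ≈ 89.75°
|T| = 5 · 3.5798e+06 / 3.3489e+06 ≈ 5.3447
Gain = 20 log₁₀(5.3447) ≈ 14.56 dB
∠T = 157.80° − 179.69° = -21.89°

14.6 dB, -21.9°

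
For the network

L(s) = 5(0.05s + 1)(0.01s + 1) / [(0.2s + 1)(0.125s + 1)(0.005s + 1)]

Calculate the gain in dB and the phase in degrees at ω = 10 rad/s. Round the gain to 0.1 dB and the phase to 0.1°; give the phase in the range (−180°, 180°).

At ω = 10 rad/s:
zero (1 + j10·0.05) = 1 + j0.5 → |·| ≈ 1.118, ∠ ≈ 26.57°
zero (1 + j10·0.01) = 1 + j0.1 → |·| ≈ 1.005, ∠ ≈ 5.71°
pole (1 + j10·0.2) = 1 + j2 → |·| ≈ 2.2361, ∠ ≈ 63.43°
pole (1 + j10·0.125) = 1 + j1.25 → |·| ≈ 1.6008, ∠ ≈ 51.34°
pole (1 + j10·0.005) = 1 + j0.05 → |·| ≈ 1.0012, ∠ ≈ 2.86°
|L| = 5 · 1.118 · 1.005 / (2.2361 · 1.6008 · 1.0012) ≈ 1.5676
Gain = 20 log₁₀(1.5676) ≈ 3.90 dB
∠L = (26.57° + 5.71°) − (63.43° + 51.34° + 2.86°) = -85.35°

3.9 dB, -85.4°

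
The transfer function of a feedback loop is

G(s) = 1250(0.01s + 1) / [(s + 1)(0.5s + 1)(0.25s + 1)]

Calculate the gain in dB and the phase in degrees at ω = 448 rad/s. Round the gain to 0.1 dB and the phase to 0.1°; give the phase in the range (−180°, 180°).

-65.8 dB, 168.3°

At ω = 448 rad/s:
zero (1 + j448·0.01) = 1 + j4.48 → |·| ≈ 4.5903, ∠ ≈ 77.42°
pole (1 + j448·1) = 1 + j448 → |·| ≈ 448, ∠ ≈ 89.87°
pole (1 + j448·0.5) = 1 + j224 → |·| ≈ 224, ∠ ≈ 89.74°
pole (1 + j448·0.25) = 1 + j112 → |·| ≈ 112, ∠ ≈ 89.49°
|G| = 1250 · 4.5903 / (448 · 224 · 112) ≈ 0.00051051
Gain = 20 log₁₀(0.00051051) ≈ -65.84 dB
∠G = (77.42°) − (89.87° + 89.74° + 89.49°) = -191.68° ≡ 168.32° (principal value)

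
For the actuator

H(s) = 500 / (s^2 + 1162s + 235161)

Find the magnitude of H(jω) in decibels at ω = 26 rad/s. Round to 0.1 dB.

-53.5 dB

Substitute s = j26:
Numerator: 500 = 500 + j0
Denominator: (j26)^2 + 1162(j26) + 235161 = 234485 + j30212
|N| = √(500² + 0²) ≈ 500, ∠N ≈ 0.00°
|D| = √(234485² + 30212²) ≈ 2.3642e+05, ∠D ≈ 7.34°
|H| = 500 / 2.3642e+05 ≈ 0.0021149
Gain = 20 log₁₀(0.0021149) ≈ -53.49 dB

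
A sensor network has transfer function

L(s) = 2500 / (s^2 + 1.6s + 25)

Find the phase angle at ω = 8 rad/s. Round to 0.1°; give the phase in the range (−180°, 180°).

-161.8°

At s = jω = j8:
quadratic: (j8)² + 1.6·j8 + 25 = -39 + j12.8 → |·| ≈ 41.047, ∠ ≈ 161.83°
∠L = 0.00° − 161.83° = -161.83°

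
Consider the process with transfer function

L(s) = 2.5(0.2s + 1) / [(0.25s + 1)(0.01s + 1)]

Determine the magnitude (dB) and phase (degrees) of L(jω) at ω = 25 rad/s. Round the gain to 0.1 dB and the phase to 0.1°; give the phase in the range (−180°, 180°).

5.8 dB, -16.3°

At ω = 25 rad/s:
zero (1 + j25·0.2) = 1 + j5 → |·| ≈ 5.099, ∠ ≈ 78.69°
pole (1 + j25·0.25) = 1 + j6.25 → |·| ≈ 6.3295, ∠ ≈ 80.91°
pole (1 + j25·0.01) = 1 + j0.25 → |·| ≈ 1.0308, ∠ ≈ 14.04°
|L| = 2.5 · 5.099 / (6.3295 · 1.0308) ≈ 1.9538
Gain = 20 log₁₀(1.9538) ≈ 5.82 dB
∠L = (78.69°) − (80.91° + 14.04°) = -16.26°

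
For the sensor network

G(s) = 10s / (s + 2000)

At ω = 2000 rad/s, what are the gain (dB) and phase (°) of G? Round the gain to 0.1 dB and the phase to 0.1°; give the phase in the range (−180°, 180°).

17.0 dB, 45.0°

At s = jω = j2000:
zero at origin: s = j2000 → |·| = 2000, ∠ = 90.00°
pole (s+2000): 2000 + j2000 → |·| = √(2000²+2000²) = √8000000 ≈ 2828.4, ∠ = arctan(2000/2000) ≈ 45.00°
|G| = 10 · 2000 / 2828.4 ≈ 7.0711
Gain = 20 log₁₀(7.0711) ≈ 16.99 dB
∠G = 90.00° − 45.00° = 45.00°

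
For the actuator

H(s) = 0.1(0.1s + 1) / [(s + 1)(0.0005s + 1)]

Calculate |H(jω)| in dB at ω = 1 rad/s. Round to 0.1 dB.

At ω = 1 rad/s:
zero (1 + j1·0.1) = 1 + j0.1 → |·| ≈ 1.005, ∠ ≈ 5.71°
pole (1 + j1·1) = 1 + j1 → |·| ≈ 1.4142, ∠ ≈ 45.00°
pole (1 + j1·0.0005) = 1 + j0.0005 → |·| ≈ 1, ∠ ≈ 0.03°
|H| = 0.1 · 1.005 / (1.4142 · 1) ≈ 0.071065
Gain = 20 log₁₀(0.071065) ≈ -22.97 dB

-23.0 dB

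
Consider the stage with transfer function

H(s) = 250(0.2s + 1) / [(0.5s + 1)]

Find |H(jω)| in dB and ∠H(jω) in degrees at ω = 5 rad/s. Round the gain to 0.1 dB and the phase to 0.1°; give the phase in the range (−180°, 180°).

At ω = 5 rad/s:
zero (1 + j5·0.2) = 1 + j1 → |·| ≈ 1.4142, ∠ ≈ 45.00°
pole (1 + j5·0.5) = 1 + j2.5 → |·| ≈ 2.6926, ∠ ≈ 68.20°
|H| = 250 · 1.4142 / (2.6926) ≈ 131.3
Gain = 20 log₁₀(131.3) ≈ 42.37 dB
∠H = (45.00°) − (68.20°) = -23.20°

42.4 dB, -23.2°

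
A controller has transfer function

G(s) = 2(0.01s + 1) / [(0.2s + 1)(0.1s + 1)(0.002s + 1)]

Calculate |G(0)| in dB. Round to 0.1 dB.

G(0) = 2 · 1 / 1 = 2
20 log₁₀(2) ≈ 6.02 dB

6.0 dB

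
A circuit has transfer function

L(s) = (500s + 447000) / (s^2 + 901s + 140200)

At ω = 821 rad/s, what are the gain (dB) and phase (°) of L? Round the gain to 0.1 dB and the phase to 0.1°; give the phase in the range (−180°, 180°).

Substitute s = j821:
Numerator: 500(j821) + 447000 = 447000 + j410500
Denominator: (j821)^2 + 901(j821) + 140200 = -533841 + j739721
|N| = √(447000² + 410500²) ≈ 6.0689e+05, ∠N ≈ 42.56°
|D| = √(533841² + 739721²) ≈ 9.1224e+05, ∠D ≈ 125.82°
|L| = 6.0689e+05 / 9.1224e+05 ≈ 0.66527
Gain = 20 log₁₀(0.66527) ≈ -3.54 dB
∠L = 42.56° − 125.82° = -83.26°

-3.5 dB, -83.3°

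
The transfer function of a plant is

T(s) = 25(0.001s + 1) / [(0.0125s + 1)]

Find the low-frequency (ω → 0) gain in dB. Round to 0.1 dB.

T(0) = 25 · 1 / 1 = 25
20 log₁₀(25) ≈ 27.96 dB

28.0 dB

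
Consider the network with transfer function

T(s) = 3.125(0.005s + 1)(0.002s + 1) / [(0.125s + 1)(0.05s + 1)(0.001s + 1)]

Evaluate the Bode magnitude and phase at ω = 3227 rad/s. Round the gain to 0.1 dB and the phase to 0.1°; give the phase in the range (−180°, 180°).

-56.5 dB, -84.6°

At ω = 3227 rad/s:
zero (1 + j3227·0.005) = 1 + j16.135 → |·| ≈ 16.166, ∠ ≈ 86.45°
zero (1 + j3227·0.002) = 1 + j6.454 → |·| ≈ 6.531, ∠ ≈ 81.19°
pole (1 + j3227·0.125) = 1 + j403.375 → |·| ≈ 403.38, ∠ ≈ 89.86°
pole (1 + j3227·0.05) = 1 + j161.35 → |·| ≈ 161.35, ∠ ≈ 89.64°
pole (1 + j3227·0.001) = 1 + j3.227 → |·| ≈ 3.3784, ∠ ≈ 72.78°
|T| = 3.125 · 16.166 · 6.531 / (403.38 · 161.35 · 3.3784) ≈ 0.0015005
Gain = 20 log₁₀(0.0015005) ≈ -56.48 dB
∠T = (86.45° + 81.19°) − (89.86° + 89.64° + 72.78°) = -84.64°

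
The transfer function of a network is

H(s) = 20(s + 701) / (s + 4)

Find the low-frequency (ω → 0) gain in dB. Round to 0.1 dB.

H(0) = 20·701 / (4) = 3505
20 log₁₀(3505) ≈ 70.89 dB

70.9 dB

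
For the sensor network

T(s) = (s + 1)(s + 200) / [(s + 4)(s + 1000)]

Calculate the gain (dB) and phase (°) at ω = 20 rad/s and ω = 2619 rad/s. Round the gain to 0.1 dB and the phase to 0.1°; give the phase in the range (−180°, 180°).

At s = jω = j20:
zero (s+1): 1 + j20 → |·| = √(1²+20²) = √401 ≈ 20.025, ∠ = arctan(20/1) ≈ 87.14°
zero (s+200): 200 + j20 → |·| = √(200²+20²) = √40400 ≈ 201, ∠ = arctan(20/200) ≈ 5.71°
pole (s+4): 4 + j20 → |·| = √(4²+20²) = √416 ≈ 20.396, ∠ = arctan(20/4) ≈ 78.69°
pole (s+1000): 1000 + j20 → |·| = √(1000²+20²) = √1000400 ≈ 1000.2, ∠ = arctan(20/1000) ≈ 1.15°
|T| = 1 · 4025 / 20400 ≈ 0.1973
Gain = 20 log₁₀(0.1973) ≈ -14.10 dB
∠T = 92.85° − 79.84° = 13.01°

At s = jω = j2619:
zero (s+1): 1 + j2619 → |·| = √(1²+2619²) = √6859162 ≈ 2619, ∠ = arctan(2619/1) ≈ 89.98°
zero (s+200): 200 + j2619 → |·| = √(200²+2619²) = √6899161 ≈ 2626.6, ∠ = arctan(2619/200) ≈ 85.63°
pole (s+4): 4 + j2619 → |·| = √(4²+2619²) = √6859177 ≈ 2619, ∠ = arctan(2619/4) ≈ 89.91°
pole (s+1000): 1000 + j2619 → |·| = √(1000²+2619²) = √7859161 ≈ 2803.4, ∠ = arctan(2619/1000) ≈ 69.10°
|T| = 1 · 6.8791e+06 / 7.3421e+06 ≈ 0.93694
Gain = 20 log₁₀(0.93694) ≈ -0.57 dB
∠T = 175.61° − 159.01° = 16.60°

ω = 20: -14.1 dB, 13.0°; ω = 2619: -0.6 dB, 16.6°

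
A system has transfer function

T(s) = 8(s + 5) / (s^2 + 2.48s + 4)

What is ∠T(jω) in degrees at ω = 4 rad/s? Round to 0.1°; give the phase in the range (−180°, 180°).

At s = jω = j4:
zero (s+5): 5 + j4 → |·| = √(5²+4²) = √41 ≈ 6.4031, ∠ = arctan(4/5) ≈ 38.66°
quadratic: (j4)² + 2.48·j4 + 4 = -12 + j9.92 → |·| ≈ 15.569, ∠ ≈ 140.42°
∠T = 38.66° − 140.42° = -101.76°

-101.8°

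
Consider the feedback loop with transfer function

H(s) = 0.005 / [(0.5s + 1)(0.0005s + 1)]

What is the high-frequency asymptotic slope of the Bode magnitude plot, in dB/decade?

Each pole contributes −20 dB/decade at high frequency; each zero contributes +20 dB/decade.
Net: 0 zero(s) − 2 pole(s) → -40 dB/decade.

-40 dB/decade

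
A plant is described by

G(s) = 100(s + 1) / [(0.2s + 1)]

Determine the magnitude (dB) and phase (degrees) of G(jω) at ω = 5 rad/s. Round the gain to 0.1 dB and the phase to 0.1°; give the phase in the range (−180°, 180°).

51.1 dB, 33.7°

At ω = 5 rad/s:
zero (1 + j5·1) = 1 + j5 → |·| ≈ 5.099, ∠ ≈ 78.69°
pole (1 + j5·0.2) = 1 + j1 → |·| ≈ 1.4142, ∠ ≈ 45.00°
|G| = 100 · 5.099 / (1.4142) ≈ 360.56
Gain = 20 log₁₀(360.56) ≈ 51.14 dB
∠G = (78.69°) − (45.00°) = 33.69°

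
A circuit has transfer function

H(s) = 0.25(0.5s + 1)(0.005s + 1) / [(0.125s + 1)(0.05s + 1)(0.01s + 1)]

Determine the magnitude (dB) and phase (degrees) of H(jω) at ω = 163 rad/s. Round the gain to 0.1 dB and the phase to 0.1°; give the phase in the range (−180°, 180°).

At ω = 163 rad/s:
zero (1 + j163·0.5) = 1 + j81.5 → |·| ≈ 81.506, ∠ ≈ 89.30°
zero (1 + j163·0.005) = 1 + j0.815 → |·| ≈ 1.29, ∠ ≈ 39.18°
pole (1 + j163·0.125) = 1 + j20.375 → |·| ≈ 20.4, ∠ ≈ 87.19°
pole (1 + j163·0.05) = 1 + j8.15 → |·| ≈ 8.2111, ∠ ≈ 83.00°
pole (1 + j163·0.01) = 1 + j1.63 → |·| ≈ 1.9123, ∠ ≈ 58.47°
|H| = 0.25 · 81.506 · 1.29 / (20.4 · 8.2111 · 1.9123) ≈ 0.08206
Gain = 20 log₁₀(0.08206) ≈ -21.72 dB
∠H = (89.30° + 39.18°) − (87.19° + 83.00° + 58.47°) = -100.18°

-21.7 dB, -100.2°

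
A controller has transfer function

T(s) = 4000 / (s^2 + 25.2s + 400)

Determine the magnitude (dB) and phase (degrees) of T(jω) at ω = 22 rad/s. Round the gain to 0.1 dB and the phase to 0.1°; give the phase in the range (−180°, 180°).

17.1 dB, -98.6°

At s = jω = j22:
quadratic: (j22)² + 25.2·j22 + 400 = -84 + j554.4 → |·| ≈ 560.73, ∠ ≈ 98.62°
|T| = 4000 / 560.73 ≈ 7.1336
Gain = 20 log₁₀(7.1336) ≈ 17.07 dB
∠T = 0.00° − 98.62° = -98.62°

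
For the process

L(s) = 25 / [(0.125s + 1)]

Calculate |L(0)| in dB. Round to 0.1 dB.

L(0) = 25 · 1 / 1 = 25
20 log₁₀(25) ≈ 27.96 dB

28.0 dB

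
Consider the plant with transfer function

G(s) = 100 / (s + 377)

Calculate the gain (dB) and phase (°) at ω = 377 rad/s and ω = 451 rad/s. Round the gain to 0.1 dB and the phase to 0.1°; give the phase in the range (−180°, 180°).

At s = jω = j377:
pole (s+377): 377 + j377 → |·| = √(377²+377²) = √284258 ≈ 533.16, ∠ = arctan(377/377) ≈ 45.00°
|G| = 100 / 533.16 ≈ 0.18756
Gain = 20 log₁₀(0.18756) ≈ -14.54 dB
∠G = 0.00° − 45.00° = -45.00°

At s = jω = j451:
pole (s+377): 377 + j451 → |·| = √(377²+451²) = √345530 ≈ 587.82, ∠ = arctan(451/377) ≈ 50.11°
|G| = 100 / 587.82 ≈ 0.17012
Gain = 20 log₁₀(0.17012) ≈ -15.38 dB
∠G = 0.00° − 50.11° = -50.11°

ω = 377: -14.5 dB, -45.0°; ω = 451: -15.4 dB, -50.1°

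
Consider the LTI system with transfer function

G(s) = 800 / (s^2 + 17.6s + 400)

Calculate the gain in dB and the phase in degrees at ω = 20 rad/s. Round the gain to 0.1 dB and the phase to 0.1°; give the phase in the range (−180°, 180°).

At s = jω = j20:
quadratic: (j20)² + 17.6·j20 + 400 = 0 + j352 → |·| ≈ 352, ∠ ≈ 90.00°
|G| = 800 / 352 ≈ 2.2727
Gain = 20 log₁₀(2.2727) ≈ 7.13 dB
∠G = 0.00° − 90.00° = -90.00°

7.1 dB, -90.0°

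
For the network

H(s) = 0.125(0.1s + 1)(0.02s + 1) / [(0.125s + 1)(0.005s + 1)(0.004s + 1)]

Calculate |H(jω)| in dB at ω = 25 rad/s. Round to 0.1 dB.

-18.9 dB

At ω = 25 rad/s:
zero (1 + j25·0.1) = 1 + j2.5 → |·| ≈ 2.6926, ∠ ≈ 68.20°
zero (1 + j25·0.02) = 1 + j0.5 → |·| ≈ 1.118, ∠ ≈ 26.57°
pole (1 + j25·0.125) = 1 + j3.125 → |·| ≈ 3.2811, ∠ ≈ 72.26°
pole (1 + j25·0.005) = 1 + j0.125 → |·| ≈ 1.0078, ∠ ≈ 7.13°
pole (1 + j25·0.004) = 1 + j0.1 → |·| ≈ 1.005, ∠ ≈ 5.71°
|H| = 0.125 · 2.6926 · 1.118 / (3.2811 · 1.0078 · 1.005) ≈ 0.11323
Gain = 20 log₁₀(0.11323) ≈ -18.92 dB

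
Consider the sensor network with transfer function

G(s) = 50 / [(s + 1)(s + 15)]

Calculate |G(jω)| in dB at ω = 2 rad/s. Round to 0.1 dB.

3.4 dB

At s = jω = j2:
pole (s+1): 1 + j2 → |·| = √(1²+2²) = √5 ≈ 2.2361, ∠ = arctan(2/1) ≈ 63.43°
pole (s+15): 15 + j2 → |·| = √(15²+2²) = √229 ≈ 15.133, ∠ = arctan(2/15) ≈ 7.59°
|G| = 50 / 33.839 ≈ 1.4776
Gain = 20 log₁₀(1.4776) ≈ 3.39 dB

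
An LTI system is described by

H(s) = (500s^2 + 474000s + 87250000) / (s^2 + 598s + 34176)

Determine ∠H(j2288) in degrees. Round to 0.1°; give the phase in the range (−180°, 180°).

-8.5°

Substitute s = j2288:
Numerator: 500(j2288)^2 + 474000(j2288) + 87250000 = -2530222000 + j1084512000
Denominator: (j2288)^2 + 598(j2288) + 34176 = -5200768 + j1368224
|N| = √(2530222000² + 1084512000²) ≈ 2.7529e+09, ∠N ≈ 156.80°
|D| = √(5200768² + 1368224²) ≈ 5.3777e+06, ∠D ≈ 165.26°
∠H = 156.80° − 165.26° = -8.46°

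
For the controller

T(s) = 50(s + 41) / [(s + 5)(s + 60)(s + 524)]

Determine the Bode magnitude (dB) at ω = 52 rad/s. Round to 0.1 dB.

-56.4 dB

At s = jω = j52:
zero (s+41): 41 + j52 → |·| = √(41²+52²) = √4385 ≈ 66.219, ∠ = arctan(52/41) ≈ 51.75°
pole (s+5): 5 + j52 → |·| = √(5²+52²) = √2729 ≈ 52.24, ∠ = arctan(52/5) ≈ 84.51°
pole (s+60): 60 + j52 → |·| = √(60²+52²) = √6304 ≈ 79.398, ∠ = arctan(52/60) ≈ 40.91°
pole (s+524): 524 + j52 → |·| = √(524²+52²) = √277280 ≈ 526.57, ∠ = arctan(52/524) ≈ 5.67°
|T| = 50 · 66.219 / 2.1841e+06 ≈ 0.0015159
Gain = 20 log₁₀(0.0015159) ≈ -56.39 dB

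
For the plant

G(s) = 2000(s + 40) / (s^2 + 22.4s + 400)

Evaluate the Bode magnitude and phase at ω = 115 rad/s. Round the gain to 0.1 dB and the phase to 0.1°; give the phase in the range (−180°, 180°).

25.4 dB, -97.8°

At s = jω = j115:
zero (s+40): 40 + j115 → |·| = √(40²+115²) = √14825 ≈ 121.76, ∠ = arctan(115/40) ≈ 70.82°
quadratic: (j115)² + 22.4·j115 + 400 = -12825 + j2576 → |·| ≈ 13081, ∠ ≈ 168.64°
|G| = 2000 · 121.76 / 13081 ≈ 18.616
Gain = 20 log₁₀(18.616) ≈ 25.40 dB
∠G = 70.82° − 168.64° = -97.82°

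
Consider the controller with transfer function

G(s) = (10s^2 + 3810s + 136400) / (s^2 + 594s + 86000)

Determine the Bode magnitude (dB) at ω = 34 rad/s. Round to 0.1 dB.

6.3 dB

Substitute s = j34:
Numerator: 10(j34)^2 + 3810(j34) + 136400 = 124840 + j129540
Denominator: (j34)^2 + 594(j34) + 86000 = 84844 + j20196
|N| = √(124840² + 129540²) ≈ 1.799e+05, ∠N ≈ 46.06°
|D| = √(84844² + 20196²) ≈ 87215, ∠D ≈ 13.39°
|G| = 1.799e+05 / 87215 ≈ 2.0627
Gain = 20 log₁₀(2.0627) ≈ 6.29 dB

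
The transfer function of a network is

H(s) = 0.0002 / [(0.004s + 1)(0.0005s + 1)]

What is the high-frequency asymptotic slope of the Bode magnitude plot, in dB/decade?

Each pole contributes −20 dB/decade at high frequency; each zero contributes +20 dB/decade.
Net: 0 zero(s) − 2 pole(s) → -40 dB/decade.

-40 dB/decade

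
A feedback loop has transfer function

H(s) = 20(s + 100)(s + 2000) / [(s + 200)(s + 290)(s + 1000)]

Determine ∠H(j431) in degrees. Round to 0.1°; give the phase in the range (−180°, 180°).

-55.4°

At s = jω = j431:
zero (s+100): 100 + j431 → |·| = √(100²+431²) = √195761 ≈ 442.45, ∠ = arctan(431/100) ≈ 76.94°
zero (s+2000): 2000 + j431 → |·| = √(2000²+431²) = √4185761 ≈ 2045.9, ∠ = arctan(431/2000) ≈ 12.16°
pole (s+200): 200 + j431 → |·| = √(200²+431²) = √225761 ≈ 475.14, ∠ = arctan(431/200) ≈ 65.11°
pole (s+290): 290 + j431 → |·| = √(290²+431²) = √269861 ≈ 519.48, ∠ = arctan(431/290) ≈ 56.07°
pole (s+1000): 1000 + j431 → |·| = √(1000²+431²) = √1185761 ≈ 1088.9, ∠ = arctan(431/1000) ≈ 23.32°
∠H = 89.10° − 144.50° = -55.40°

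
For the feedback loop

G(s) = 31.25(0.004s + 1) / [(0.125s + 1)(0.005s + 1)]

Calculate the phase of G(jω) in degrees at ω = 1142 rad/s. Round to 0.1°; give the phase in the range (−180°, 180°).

-92.0°

At ω = 1142 rad/s:
zero (1 + j1142·0.004) = 1 + j4.568 → |·| ≈ 4.6762, ∠ ≈ 77.65°
pole (1 + j1142·0.125) = 1 + j142.75 → |·| ≈ 142.75, ∠ ≈ 89.60°
pole (1 + j1142·0.005) = 1 + j5.71 → |·| ≈ 5.7969, ∠ ≈ 80.07°
∠G = (77.65°) − (89.60° + 80.07°) = -92.02°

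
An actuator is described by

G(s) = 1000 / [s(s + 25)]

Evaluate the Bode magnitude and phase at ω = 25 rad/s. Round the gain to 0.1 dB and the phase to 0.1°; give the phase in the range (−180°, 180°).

At s = jω = j25:
pole (s+25): 25 + j25 → |·| = √(25²+25²) = √1250 ≈ 35.355, ∠ = arctan(25/25) ≈ 45.00°
pole at origin: |s| = 25, ∠ = 90.00° (in denominator)
|G| = 1000 / 883.87 ≈ 1.1314
Gain = 20 log₁₀(1.1314) ≈ 1.07 dB
∠G = 0.00° − 135.00° = -135.00°

1.1 dB, -135.0°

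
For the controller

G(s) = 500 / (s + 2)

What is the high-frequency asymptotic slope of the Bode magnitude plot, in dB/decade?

-20 dB/decade

Each pole contributes −20 dB/decade at high frequency; each zero contributes +20 dB/decade.
Net: 0 zero(s) − 1 pole(s) → -20 dB/decade.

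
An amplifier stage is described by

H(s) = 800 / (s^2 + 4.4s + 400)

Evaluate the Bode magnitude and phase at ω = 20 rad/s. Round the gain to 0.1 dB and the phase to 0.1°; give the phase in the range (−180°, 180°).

At s = jω = j20:
quadratic: (j20)² + 4.4·j20 + 400 = 0 + j88 → |·| ≈ 88, ∠ ≈ 90.00°
|H| = 800 / 88 ≈ 9.0909
Gain = 20 log₁₀(9.0909) ≈ 19.17 dB
∠H = 0.00° − 90.00° = -90.00°

19.2 dB, -90.0°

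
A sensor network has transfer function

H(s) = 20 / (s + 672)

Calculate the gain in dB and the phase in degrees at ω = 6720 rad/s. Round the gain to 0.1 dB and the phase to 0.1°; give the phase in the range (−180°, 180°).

-50.6 dB, -84.3°

Substitute s = j6720:
Numerator: 20 = 20 + j0
Denominator: (j6720) + 672 = 672 + j6720
|N| = √(20² + 0²) ≈ 20, ∠N ≈ 0.00°
|D| = √(672² + 6720²) ≈ 6753.5, ∠D ≈ 84.29°
|H| = 20 / 6753.5 ≈ 0.0029614
Gain = 20 log₁₀(0.0029614) ≈ -50.57 dB
∠H = 0.00° − 84.29° = -84.29°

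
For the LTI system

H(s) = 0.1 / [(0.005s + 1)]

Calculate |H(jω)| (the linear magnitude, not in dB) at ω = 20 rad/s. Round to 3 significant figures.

0.0995

At ω = 20 rad/s:
pole (1 + j20·0.005) = 1 + j0.1 → |·| ≈ 1.005, ∠ ≈ 5.71°
|H| = 0.1 · 1 / (1.005) ≈ 0.099502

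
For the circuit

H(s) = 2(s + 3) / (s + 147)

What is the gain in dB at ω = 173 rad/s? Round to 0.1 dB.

At s = jω = j173:
zero (s+3): 3 + j173 → |·| = √(3²+173²) = √29938 ≈ 173.03, ∠ = arctan(173/3) ≈ 89.01°
pole (s+147): 147 + j173 → |·| = √(147²+173²) = √51538 ≈ 227.02, ∠ = arctan(173/147) ≈ 49.65°
|H| = 2 · 173.03 / 227.02 ≈ 1.5244
Gain = 20 log₁₀(1.5244) ≈ 3.66 dB

3.7 dB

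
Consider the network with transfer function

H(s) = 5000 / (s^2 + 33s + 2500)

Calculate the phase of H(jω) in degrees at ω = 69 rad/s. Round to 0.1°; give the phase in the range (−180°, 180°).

-134.8°

At s = jω = j69:
quadratic: (j69)² + 33·j69 + 2500 = -2261 + j2277 → |·| ≈ 3208.9, ∠ ≈ 134.80°
∠H = 0.00° − 134.80° = -134.80°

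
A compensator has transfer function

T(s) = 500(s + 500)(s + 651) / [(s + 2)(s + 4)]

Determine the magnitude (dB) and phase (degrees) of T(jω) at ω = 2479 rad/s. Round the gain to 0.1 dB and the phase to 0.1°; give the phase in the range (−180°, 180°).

At s = jω = j2479:
zero (s+500): 500 + j2479 → |·| = √(500²+2479²) = √6395441 ≈ 2528.9, ∠ = arctan(2479/500) ≈ 78.60°
zero (s+651): 651 + j2479 → |·| = √(651²+2479²) = √6569242 ≈ 2563.1, ∠ = arctan(2479/651) ≈ 75.29°
pole (s+2): 2 + j2479 → |·| = √(2²+2479²) = √6145445 ≈ 2479, ∠ = arctan(2479/2) ≈ 89.95°
pole (s+4): 4 + j2479 → |·| = √(4²+2479²) = √6145457 ≈ 2479, ∠ = arctan(2479/4) ≈ 89.91°
|T| = 500 · 6.4818e+06 / 6.1454e+06 ≈ 527.37
Gain = 20 log₁₀(527.37) ≈ 54.44 dB
∠T = 153.89° − 179.86° = -25.97°

54.4 dB, -26.0°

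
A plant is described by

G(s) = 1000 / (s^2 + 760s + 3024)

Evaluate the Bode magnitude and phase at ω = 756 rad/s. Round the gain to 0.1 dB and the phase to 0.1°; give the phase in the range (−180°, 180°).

Substitute s = j756:
Numerator: 1000 = 1000 + j0
Denominator: (j756)^2 + 760(j756) + 3024 = -568512 + j574560
|N| = √(1000² + 0²) ≈ 1000, ∠N ≈ 0.00°
|D| = √(568512² + 574560²) ≈ 8.0829e+05, ∠D ≈ 134.70°
|G| = 1000 / 8.0829e+05 ≈ 0.0012372
Gain = 20 log₁₀(0.0012372) ≈ -58.15 dB
∠G = 0.00° − 134.70° = -134.70°

-58.2 dB, -134.7°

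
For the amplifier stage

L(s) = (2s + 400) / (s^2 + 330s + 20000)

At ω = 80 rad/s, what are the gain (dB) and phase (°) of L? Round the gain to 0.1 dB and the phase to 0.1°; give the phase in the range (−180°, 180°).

-36.8 dB, -40.9°

Substitute s = j80:
Numerator: 2(j80) + 400 = 400 + j160
Denominator: (j80)^2 + 330(j80) + 20000 = 13600 + j26400
|N| = √(400² + 160²) ≈ 430.81, ∠N ≈ 21.80°
|D| = √(13600² + 26400²) ≈ 29697, ∠D ≈ 62.74°
|L| = 430.81 / 29697 ≈ 0.014507
Gain = 20 log₁₀(0.014507) ≈ -36.77 dB
∠L = 21.80° − 62.74° = -40.94°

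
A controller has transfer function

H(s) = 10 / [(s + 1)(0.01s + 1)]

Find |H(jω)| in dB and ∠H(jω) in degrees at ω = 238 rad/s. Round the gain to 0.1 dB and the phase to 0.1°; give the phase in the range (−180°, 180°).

At ω = 238 rad/s:
pole (1 + j238·1) = 1 + j238 → |·| ≈ 238, ∠ ≈ 89.76°
pole (1 + j238·0.01) = 1 + j2.38 → |·| ≈ 2.5815, ∠ ≈ 67.21°
|H| = 10 · 1 / (238 · 2.5815) ≈ 0.016276
Gain = 20 log₁₀(0.016276) ≈ -35.77 dB
∠H = (0°) − (89.76° + 67.21°) = -156.97°

-35.8 dB, -157.0°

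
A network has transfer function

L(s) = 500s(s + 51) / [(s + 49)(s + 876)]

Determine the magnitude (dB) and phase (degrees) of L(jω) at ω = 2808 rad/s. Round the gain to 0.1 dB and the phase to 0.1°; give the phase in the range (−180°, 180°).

At s = jω = j2808:
zero (s+51): 51 + j2808 → |·| = √(51²+2808²) = √7887465 ≈ 2808.5, ∠ = arctan(2808/51) ≈ 88.96°
zero at origin: s = j2808 → |·| = 2808, ∠ = 90.00°
pole (s+49): 49 + j2808 → |·| = √(49²+2808²) = √7887265 ≈ 2808.4, ∠ = arctan(2808/49) ≈ 89.00°
pole (s+876): 876 + j2808 → |·| = √(876²+2808²) = √8652240 ≈ 2941.5, ∠ = arctan(2808/876) ≈ 72.67°
|L| = 500 · 7.8863e+06 / 8.2609e+06 ≈ 477.33
Gain = 20 log₁₀(477.33) ≈ 53.58 dB
∠L = 178.96° − 161.67° = 17.29°

53.6 dB, 17.3°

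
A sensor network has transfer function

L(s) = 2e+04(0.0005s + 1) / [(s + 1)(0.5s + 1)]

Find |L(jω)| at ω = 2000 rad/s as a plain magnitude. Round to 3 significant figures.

At ω = 2000 rad/s:
zero (1 + j2000·0.0005) = 1 + j1 → |·| ≈ 1.4142, ∠ ≈ 45.00°
pole (1 + j2000·1) = 1 + j2000 → |·| ≈ 2000, ∠ ≈ 89.97°
pole (1 + j2000·0.5) = 1 + j1000 → |·| ≈ 1000, ∠ ≈ 89.94°
|L| = 2e+04 · 1.4142 / (2000 · 1000) ≈ 0.014142

0.0141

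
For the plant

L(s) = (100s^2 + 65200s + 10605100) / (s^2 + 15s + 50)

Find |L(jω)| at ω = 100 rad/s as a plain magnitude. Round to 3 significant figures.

1.15e+03

Substitute s = j100:
Numerator: 100(j100)^2 + 65200(j100) + 10605100 = 9605100 + j6520000
Denominator: (j100)^2 + 15(j100) + 50 = -9950 + j1500
|N| = √(9605100² + 6520000²) ≈ 1.1609e+07, ∠N ≈ 34.17°
|D| = √(9950² + 1500²) ≈ 10062, ∠D ≈ 171.43°
|L| = 1.1609e+07 / 10062 ≈ 1153.7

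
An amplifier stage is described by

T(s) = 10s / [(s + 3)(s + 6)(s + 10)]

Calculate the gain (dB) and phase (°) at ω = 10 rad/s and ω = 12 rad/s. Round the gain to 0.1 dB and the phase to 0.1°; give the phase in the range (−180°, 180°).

At s = jω = j10:
zero at origin: s = j10 → |·| = 10, ∠ = 90.00°
pole (s+3): 3 + j10 → |·| = √(3²+10²) = √109 ≈ 10.44, ∠ = arctan(10/3) ≈ 73.30°
pole (s+6): 6 + j10 → |·| = √(6²+10²) = √136 ≈ 11.662, ∠ = arctan(10/6) ≈ 59.04°
pole (s+10): 10 + j10 → |·| = √(10²+10²) = √200 ≈ 14.142, ∠ = arctan(10/10) ≈ 45.00°
|T| = 10 · 10 / 1721.8 ≈ 0.058079
Gain = 20 log₁₀(0.058079) ≈ -24.72 dB
∠T = 90.00° − 177.34° = -87.34°

At s = jω = j12:
zero at origin: s = j12 → |·| = 12, ∠ = 90.00°
pole (s+3): 3 + j12 → |·| = √(3²+12²) = √153 ≈ 12.369, ∠ = arctan(12/3) ≈ 75.96°
pole (s+6): 6 + j12 → |·| = √(6²+12²) = √180 ≈ 13.416, ∠ = arctan(12/6) ≈ 63.43°
pole (s+10): 10 + j12 → |·| = √(10²+12²) = √244 ≈ 15.62, ∠ = arctan(12/10) ≈ 50.19°
|T| = 10 · 12 / 2592 ≈ 0.046296
Gain = 20 log₁₀(0.046296) ≈ -26.69 dB
∠T = 90.00° − 189.58° = -99.58°

ω = 10: -24.7 dB, -87.3°; ω = 12: -26.7 dB, -99.6°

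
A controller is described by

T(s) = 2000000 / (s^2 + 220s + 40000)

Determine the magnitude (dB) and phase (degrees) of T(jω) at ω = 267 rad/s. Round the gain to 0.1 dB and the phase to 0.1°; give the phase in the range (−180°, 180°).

At s = jω = j267:
quadratic: (j267)² + 220·j267 + 40000 = -31289 + j58740 → |·| ≈ 66554, ∠ ≈ 118.04°
|T| = 2000000 / 66554 ≈ 30.051
Gain = 20 log₁₀(30.051) ≈ 29.56 dB
∠T = 0.00° − 118.04° = -118.04°

29.6 dB, -118.0°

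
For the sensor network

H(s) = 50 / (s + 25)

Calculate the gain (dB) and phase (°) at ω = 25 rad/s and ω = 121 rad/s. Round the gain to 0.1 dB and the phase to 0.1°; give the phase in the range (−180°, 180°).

Substitute s = j25:
Numerator: 50 = 50 + j0
Denominator: (j25) + 25 = 25 + j25
|N| = √(50² + 0²) ≈ 50, ∠N ≈ 0.00°
|D| = √(25² + 25²) ≈ 35.355, ∠D ≈ 45.00°
|H| = 50 / 35.355 ≈ 1.4142
Gain = 20 log₁₀(1.4142) ≈ 3.01 dB
∠H = 0.00° − 45.00° = -45.00°

Substitute s = j121:
Numerator: 50 = 50 + j0
Denominator: (j121) + 25 = 25 + j121
|N| = √(50² + 0²) ≈ 50, ∠N ≈ 0.00°
|D| = √(25² + 121²) ≈ 123.56, ∠D ≈ 78.33°
|H| = 50 / 123.56 ≈ 0.40466
Gain = 20 log₁₀(0.40466) ≈ -7.86 dB
∠H = 0.00° − 78.33° = -78.33°

ω = 25: 3.0 dB, -45.0°; ω = 121: -7.9 dB, -78.3°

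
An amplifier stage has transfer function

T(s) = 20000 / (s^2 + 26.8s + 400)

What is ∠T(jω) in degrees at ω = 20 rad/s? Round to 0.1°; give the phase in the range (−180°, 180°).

At s = jω = j20:
quadratic: (j20)² + 26.8·j20 + 400 = 0 + j536 → |·| ≈ 536, ∠ ≈ 90.00°
∠T = 0.00° − 90.00° = -90.00°

-90.0°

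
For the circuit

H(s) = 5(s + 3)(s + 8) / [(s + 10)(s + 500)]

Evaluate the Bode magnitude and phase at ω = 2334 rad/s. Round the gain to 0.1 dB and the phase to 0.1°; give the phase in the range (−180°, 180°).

13.8 dB, 12.1°

At s = jω = j2334:
zero (s+3): 3 + j2334 → |·| = √(3²+2334²) = √5447565 ≈ 2334, ∠ = arctan(2334/3) ≈ 89.93°
zero (s+8): 8 + j2334 → |·| = √(8²+2334²) = √5447620 ≈ 2334, ∠ = arctan(2334/8) ≈ 89.80°
pole (s+10): 10 + j2334 → |·| = √(10²+2334²) = √5447656 ≈ 2334, ∠ = arctan(2334/10) ≈ 89.75°
pole (s+500): 500 + j2334 → |·| = √(500²+2334²) = √5697556 ≈ 2387, ∠ = arctan(2334/500) ≈ 77.91°
|H| = 5 · 5.4476e+06 / 5.5713e+06 ≈ 4.889
Gain = 20 log₁₀(4.889) ≈ 13.78 dB
∠H = 179.73° − 167.66° = 12.07°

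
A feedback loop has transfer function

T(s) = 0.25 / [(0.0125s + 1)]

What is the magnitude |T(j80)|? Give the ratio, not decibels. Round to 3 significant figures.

At ω = 80 rad/s:
pole (1 + j80·0.0125) = 1 + j1 → |·| ≈ 1.4142, ∠ ≈ 45.00°
|T| = 0.25 · 1 / (1.4142) ≈ 0.17678

0.177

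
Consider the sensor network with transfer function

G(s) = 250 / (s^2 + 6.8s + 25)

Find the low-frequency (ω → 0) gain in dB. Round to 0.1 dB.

20.0 dB

G(0) = 250 / 25 = 10
20 log₁₀(10) ≈ 20.00 dB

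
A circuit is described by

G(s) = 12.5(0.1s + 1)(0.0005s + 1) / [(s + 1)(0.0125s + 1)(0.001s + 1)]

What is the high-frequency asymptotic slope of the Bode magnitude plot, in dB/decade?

-20 dB/decade

Each pole contributes −20 dB/decade at high frequency; each zero contributes +20 dB/decade.
Net: 2 zero(s) − 3 pole(s) → -20 dB/decade.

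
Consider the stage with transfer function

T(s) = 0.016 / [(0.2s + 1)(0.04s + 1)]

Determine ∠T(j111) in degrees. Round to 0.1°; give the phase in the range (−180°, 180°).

At ω = 111 rad/s:
pole (1 + j111·0.2) = 1 + j22.2 → |·| ≈ 22.223, ∠ ≈ 87.42°
pole (1 + j111·0.04) = 1 + j4.44 → |·| ≈ 4.5512, ∠ ≈ 77.31°
∠T = (0°) − (87.42° + 77.31°) = -164.73°

-164.7°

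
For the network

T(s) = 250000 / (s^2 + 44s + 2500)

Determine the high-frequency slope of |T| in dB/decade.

Each pole contributes −20 dB/decade at high frequency; each zero contributes +20 dB/decade.
Net: 0 zero(s) − 2 pole(s) → -40 dB/decade.

-40 dB/decade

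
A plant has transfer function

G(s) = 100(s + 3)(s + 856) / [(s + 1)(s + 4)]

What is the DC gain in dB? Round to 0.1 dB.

G(0) = 100·3·856 / (1·4) = 64200
20 log₁₀(64200) ≈ 96.15 dB

96.2 dB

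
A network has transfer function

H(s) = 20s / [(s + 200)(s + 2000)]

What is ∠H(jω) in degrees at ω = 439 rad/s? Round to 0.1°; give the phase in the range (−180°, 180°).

At s = jω = j439:
zero at origin: s = j439 → |·| = 439, ∠ = 90.00°
pole (s+200): 200 + j439 → |·| = √(200²+439²) = √232721 ≈ 482.41, ∠ = arctan(439/200) ≈ 65.51°
pole (s+2000): 2000 + j439 → |·| = √(2000²+439²) = √4192721 ≈ 2047.6, ∠ = arctan(439/2000) ≈ 12.38°
∠H = 90.00° − 77.89° = 12.11°

12.1°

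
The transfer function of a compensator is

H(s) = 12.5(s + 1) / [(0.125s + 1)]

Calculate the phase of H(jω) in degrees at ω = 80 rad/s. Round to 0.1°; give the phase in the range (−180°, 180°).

5.0°

At ω = 80 rad/s:
zero (1 + j80·1) = 1 + j80 → |·| ≈ 80.006, ∠ ≈ 89.28°
pole (1 + j80·0.125) = 1 + j10 → |·| ≈ 10.05, ∠ ≈ 84.29°
∠H = (89.28°) − (84.29°) = 4.99°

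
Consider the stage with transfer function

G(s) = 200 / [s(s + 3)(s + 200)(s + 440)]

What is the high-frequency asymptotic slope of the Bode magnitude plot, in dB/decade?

Each pole contributes −20 dB/decade at high frequency; each zero contributes +20 dB/decade.
Net: 0 zero(s) − 4 pole(s) → -80 dB/decade.

-80 dB/decade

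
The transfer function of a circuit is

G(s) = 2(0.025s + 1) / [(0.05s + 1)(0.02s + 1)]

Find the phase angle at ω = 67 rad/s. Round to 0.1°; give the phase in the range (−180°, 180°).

-67.5°

At ω = 67 rad/s:
zero (1 + j67·0.025) = 1 + j1.675 → |·| ≈ 1.9508, ∠ ≈ 59.16°
pole (1 + j67·0.05) = 1 + j3.35 → |·| ≈ 3.4961, ∠ ≈ 73.38°
pole (1 + j67·0.02) = 1 + j1.34 → |·| ≈ 1.672, ∠ ≈ 53.27°
∠G = (59.16°) − (73.38° + 53.27°) = -67.49°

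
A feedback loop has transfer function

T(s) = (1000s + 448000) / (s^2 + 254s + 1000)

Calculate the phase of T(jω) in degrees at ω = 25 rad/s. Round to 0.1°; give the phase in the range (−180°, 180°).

Substitute s = j25:
Numerator: 1000(j25) + 448000 = 448000 + j25000
Denominator: (j25)^2 + 254(j25) + 1000 = 375 + j6350
|N| = √(448000² + 25000²) ≈ 4.487e+05, ∠N ≈ 3.19°
|D| = √(375² + 6350²) ≈ 6361.1, ∠D ≈ 86.62°
∠T = 3.19° − 86.62° = -83.43°

-83.4°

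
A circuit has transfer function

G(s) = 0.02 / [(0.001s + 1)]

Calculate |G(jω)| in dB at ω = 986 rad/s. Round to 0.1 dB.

-36.9 dB

At ω = 986 rad/s:
pole (1 + j986·0.001) = 1 + j0.986 → |·| ≈ 1.4043, ∠ ≈ 44.60°
|G| = 0.02 · 1 / (1.4043) ≈ 0.014242
Gain = 20 log₁₀(0.014242) ≈ -36.93 dB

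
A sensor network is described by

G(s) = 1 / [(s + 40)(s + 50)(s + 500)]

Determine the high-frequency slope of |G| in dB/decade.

Each pole contributes −20 dB/decade at high frequency; each zero contributes +20 dB/decade.
Net: 0 zero(s) − 3 pole(s) → -60 dB/decade.

-60 dB/decade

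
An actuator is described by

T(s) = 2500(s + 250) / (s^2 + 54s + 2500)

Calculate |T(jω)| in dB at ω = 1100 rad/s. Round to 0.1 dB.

At s = jω = j1100:
zero (s+250): 250 + j1100 → |·| = √(250²+1100²) = √1272500 ≈ 1128.1, ∠ = arctan(1100/250) ≈ 77.20°
quadratic: (j1100)² + 54·j1100 + 2500 = -1207500 + j59400 → |·| ≈ 1.209e+06, ∠ ≈ 177.18°
|T| = 2500 · 1128.1 / 1.209e+06 ≈ 2.3327
Gain = 20 log₁₀(2.3327) ≈ 7.36 dB

7.4 dB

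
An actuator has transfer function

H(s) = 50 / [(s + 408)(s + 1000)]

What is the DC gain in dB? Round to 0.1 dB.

-78.2 dB

H(0) = 50 / (408·1000) ≈ 0.00012255
20 log₁₀(0.00012255) ≈ -78.23 dB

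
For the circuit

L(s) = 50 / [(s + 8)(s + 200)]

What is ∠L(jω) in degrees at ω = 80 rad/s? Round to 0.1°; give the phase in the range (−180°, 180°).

At s = jω = j80:
pole (s+8): 8 + j80 → |·| = √(8²+80²) = √6464 ≈ 80.399, ∠ = arctan(80/8) ≈ 84.29°
pole (s+200): 200 + j80 → |·| = √(200²+80²) = √46400 ≈ 215.41, ∠ = arctan(80/200) ≈ 21.80°
∠L = 0.00° − 106.09° = -106.09°

-106.1°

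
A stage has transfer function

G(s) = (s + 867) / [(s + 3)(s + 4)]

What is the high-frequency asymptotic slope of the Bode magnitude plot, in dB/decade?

-20 dB/decade

Each pole contributes −20 dB/decade at high frequency; each zero contributes +20 dB/decade.
Net: 1 zero(s) − 2 pole(s) → -20 dB/decade.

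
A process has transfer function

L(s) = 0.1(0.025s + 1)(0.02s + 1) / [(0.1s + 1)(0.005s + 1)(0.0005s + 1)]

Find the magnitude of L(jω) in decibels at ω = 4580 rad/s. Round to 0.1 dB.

-28.0 dB

At ω = 4580 rad/s:
zero (1 + j4580·0.025) = 1 + j114.5 → |·| ≈ 114.5, ∠ ≈ 89.50°
zero (1 + j4580·0.02) = 1 + j91.6 → |·| ≈ 91.605, ∠ ≈ 89.37°
pole (1 + j4580·0.1) = 1 + j458 → |·| ≈ 458, ∠ ≈ 89.87°
pole (1 + j4580·0.005) = 1 + j22.9 → |·| ≈ 22.922, ∠ ≈ 87.50°
pole (1 + j4580·0.0005) = 1 + j2.29 → |·| ≈ 2.4988, ∠ ≈ 66.41°
|L| = 0.1 · 114.5 · 91.605 / (458 · 22.922 · 2.4988) ≈ 0.039983
Gain = 20 log₁₀(0.039983) ≈ -27.96 dB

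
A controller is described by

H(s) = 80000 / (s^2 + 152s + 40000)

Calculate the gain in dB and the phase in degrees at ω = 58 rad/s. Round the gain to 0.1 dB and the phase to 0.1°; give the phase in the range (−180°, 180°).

6.5 dB, -13.5°

At s = jω = j58:
quadratic: (j58)² + 152·j58 + 40000 = 36636 + j8816 → |·| ≈ 37682, ∠ ≈ 13.53°
|H| = 80000 / 37682 ≈ 2.123
Gain = 20 log₁₀(2.123) ≈ 6.54 dB
∠H = 0.00° − 13.53° = -13.53°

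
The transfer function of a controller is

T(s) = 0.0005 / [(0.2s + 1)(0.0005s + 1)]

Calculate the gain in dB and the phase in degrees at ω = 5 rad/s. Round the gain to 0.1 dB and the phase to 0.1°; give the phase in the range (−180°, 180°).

At ω = 5 rad/s:
pole (1 + j5·0.2) = 1 + j1 → |·| ≈ 1.4142, ∠ ≈ 45.00°
pole (1 + j5·0.0005) = 1 + j0.0025 → |·| ≈ 1, ∠ ≈ 0.14°
|T| = 0.0005 · 1 / (1.4142 · 1) ≈ 0.00035356
Gain = 20 log₁₀(0.00035356) ≈ -69.03 dB
∠T = (0°) − (45.00° + 0.14°) = -45.14°

-69.0 dB, -45.1°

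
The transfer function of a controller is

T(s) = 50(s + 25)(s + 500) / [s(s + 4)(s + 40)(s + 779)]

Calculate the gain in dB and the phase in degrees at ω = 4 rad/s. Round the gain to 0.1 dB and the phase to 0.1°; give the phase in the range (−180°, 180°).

At s = jω = j4:
zero (s+25): 25 + j4 → |·| = √(25²+4²) = √641 ≈ 25.318, ∠ = arctan(4/25) ≈ 9.09°
zero (s+500): 500 + j4 → |·| = √(500²+4²) = √250016 ≈ 500.02, ∠ = arctan(4/500) ≈ 0.46°
pole (s+4): 4 + j4 → |·| = √(4²+4²) = √32 ≈ 5.6569, ∠ = arctan(4/4) ≈ 45.00°
pole (s+40): 40 + j4 → |·| = √(40²+4²) = √1616 ≈ 40.2, ∠ = arctan(4/40) ≈ 5.71°
pole (s+779): 779 + j4 → |·| = √(779²+4²) = √606857 ≈ 779.01, ∠ = arctan(4/779) ≈ 0.29°
pole at origin: |s| = 4, ∠ = 90.00° (in denominator)
|T| = 50 · 12660 / 7.0861e+05 ≈ 0.8933
Gain = 20 log₁₀(0.8933) ≈ -0.98 dB
∠T = 9.55° − 141.00° = -131.45°

-1.0 dB, -131.5°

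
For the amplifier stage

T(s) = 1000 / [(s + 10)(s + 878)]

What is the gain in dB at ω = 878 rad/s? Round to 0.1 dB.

At s = jω = j878:
pole (s+10): 10 + j878 → |·| = √(10²+878²) = √770984 ≈ 878.06, ∠ = arctan(878/10) ≈ 89.35°
pole (s+878): 878 + j878 → |·| = √(878²+878²) = √1541768 ≈ 1241.7, ∠ = arctan(878/878) ≈ 45.00°
|T| = 1000 / 1.0903e+06 ≈ 0.00091718
Gain = 20 log₁₀(0.00091718) ≈ -60.75 dB

-60.8 dB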